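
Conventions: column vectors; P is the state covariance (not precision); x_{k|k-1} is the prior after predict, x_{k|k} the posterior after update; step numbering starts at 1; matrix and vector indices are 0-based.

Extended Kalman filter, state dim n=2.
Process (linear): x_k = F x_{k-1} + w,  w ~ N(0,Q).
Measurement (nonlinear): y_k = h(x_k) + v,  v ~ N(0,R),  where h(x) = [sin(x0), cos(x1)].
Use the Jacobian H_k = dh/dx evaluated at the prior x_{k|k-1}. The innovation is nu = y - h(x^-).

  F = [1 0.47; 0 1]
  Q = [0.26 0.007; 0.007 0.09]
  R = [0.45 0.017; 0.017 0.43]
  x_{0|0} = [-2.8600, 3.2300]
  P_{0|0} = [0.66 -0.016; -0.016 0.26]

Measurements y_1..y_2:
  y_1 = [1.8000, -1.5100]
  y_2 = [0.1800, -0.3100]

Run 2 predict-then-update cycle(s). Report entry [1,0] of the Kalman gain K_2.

step 1: x^-=[-1.3419, 3.2300]  P^-=[0.9624 0.1132; 0.1132 0.3500]  H_jac=[0.2269 0.0000; 0.0000 0.0883]  S=[0.4995 0.0193; 0.0193 0.4327]  K=[0.4370 0.0036; 0.0487 0.0692]  nu=[2.7739, -0.5139]  x^+=[-0.1316, 3.3296]  P^+=[0.8669 0.1019; 0.1019 0.3466]
step 2: x^-=[1.4333, 3.3296]  P^-=[1.2992 0.2718; 0.2718 0.4366]  H_jac=[0.1370 0.0000; 0.0000 0.1869]  S=[0.4744 0.0240; 0.0240 0.4453]  K=[0.3705 0.0942; 0.0694 0.1796]  nu=[-0.8106, 0.6724]  x^+=[1.1963, 3.3941]  P^+=[1.2285 0.2503; 0.2503 0.4194]

K[1,0] = 0.0694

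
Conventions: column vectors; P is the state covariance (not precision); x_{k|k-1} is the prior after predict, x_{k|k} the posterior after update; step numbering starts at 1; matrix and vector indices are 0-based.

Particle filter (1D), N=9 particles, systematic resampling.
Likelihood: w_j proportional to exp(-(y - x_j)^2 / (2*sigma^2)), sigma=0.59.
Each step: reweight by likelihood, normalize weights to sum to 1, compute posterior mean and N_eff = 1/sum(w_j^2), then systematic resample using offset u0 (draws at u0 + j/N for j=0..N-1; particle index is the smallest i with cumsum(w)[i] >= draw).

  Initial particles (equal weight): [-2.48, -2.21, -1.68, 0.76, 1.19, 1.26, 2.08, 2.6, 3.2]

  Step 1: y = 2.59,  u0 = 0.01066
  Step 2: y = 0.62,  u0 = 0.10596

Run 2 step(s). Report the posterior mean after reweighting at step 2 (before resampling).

post_mean = 1.3704

step 1: w=[0.0000, 0.0000, 0.0000, 0.0034, 0.0247, 0.0326, 0.2843, 0.4130, 0.2420]  mean=2.5127  Neff=3.2086  idx=[4, 6, 6, 6, 7, 7, 7, 8, 8]
step 2: w=[0.8056, 0.0601, 0.0601, 0.0601, 0.0046, 0.0046, 0.0046, 0.0001, 0.0001]  mean=1.3704  Neff=1.5153  idx=[0, 0, 0, 0, 0, 0, 0, 2, 5]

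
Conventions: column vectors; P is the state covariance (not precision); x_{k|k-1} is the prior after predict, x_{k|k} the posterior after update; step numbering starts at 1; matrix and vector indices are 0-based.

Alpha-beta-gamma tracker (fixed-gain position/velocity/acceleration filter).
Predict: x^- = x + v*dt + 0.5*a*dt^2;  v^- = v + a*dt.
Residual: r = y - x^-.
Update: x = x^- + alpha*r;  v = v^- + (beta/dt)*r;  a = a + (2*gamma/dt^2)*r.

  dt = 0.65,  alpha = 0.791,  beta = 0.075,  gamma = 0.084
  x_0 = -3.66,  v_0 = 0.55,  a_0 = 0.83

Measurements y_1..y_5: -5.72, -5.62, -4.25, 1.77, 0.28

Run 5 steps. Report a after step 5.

step 1: x_pred=-3.1272  r=-2.5928  x^+=-5.1781  v^+=0.7903  a^+=-0.2010
step 2: x_pred=-4.7068  r=-0.9132  x^+=-5.4292  v^+=0.5543  a^+=-0.5641
step 3: x_pred=-5.1880  r=0.9380  x^+=-4.4460  v^+=0.2959  a^+=-0.1911
step 4: x_pred=-4.2941  r=6.0641  x^+=0.5026  v^+=0.8714  a^+=2.2202
step 5: x_pred=1.5380  r=-1.2580  x^+=0.5429  v^+=2.1693  a^+=1.7199

a_post = 1.7199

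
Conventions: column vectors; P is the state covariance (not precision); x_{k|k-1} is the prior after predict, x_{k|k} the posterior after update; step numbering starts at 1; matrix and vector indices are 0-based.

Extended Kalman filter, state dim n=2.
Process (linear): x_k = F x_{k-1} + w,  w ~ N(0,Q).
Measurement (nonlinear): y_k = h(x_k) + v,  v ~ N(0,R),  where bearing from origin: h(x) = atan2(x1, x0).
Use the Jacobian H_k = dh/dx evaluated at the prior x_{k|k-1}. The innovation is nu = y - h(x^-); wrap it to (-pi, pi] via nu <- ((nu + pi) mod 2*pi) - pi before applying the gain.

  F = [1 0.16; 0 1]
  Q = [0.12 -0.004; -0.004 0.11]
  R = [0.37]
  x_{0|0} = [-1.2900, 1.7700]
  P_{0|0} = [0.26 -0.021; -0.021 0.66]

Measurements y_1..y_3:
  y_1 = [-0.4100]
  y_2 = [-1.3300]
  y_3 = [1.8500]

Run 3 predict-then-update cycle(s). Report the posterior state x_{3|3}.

x_post = [1.6135, 3.0461]

step 1: x^-=[-1.0068, 1.7700]  P^-=[0.3902 0.0806; 0.0806 0.7700]  H_jac=[-0.4269 -0.2428]  S=[0.5032]  K=[-0.3699; -0.4399]  nu=[-2.4980]  x^+=[-0.0829, 2.8689]  P^+=[0.3213 -0.0013; -0.0013 0.6726]
step 2: x^-=[0.3762, 2.8689]  P^-=[0.4581 0.1023; 0.1023 0.7826]  H_jac=[-0.3427 0.0449]  S=[0.4222]  K=[-0.3609; 0.0002]  nu=[-2.7704]  x^+=[1.3761, 2.8683]  P^+=[0.4031 0.1024; 0.1024 0.7826]
step 3: x^-=[1.8350, 2.8683]  P^-=[0.5759 0.2236; 0.2236 0.8926]  H_jac=[-0.2474 0.1583]  S=[0.4101]  K=[-0.2611; 0.2096]  nu=[0.8484]  x^+=[1.6135, 3.0461]  P^+=[0.5480 0.2460; 0.2460 0.8746]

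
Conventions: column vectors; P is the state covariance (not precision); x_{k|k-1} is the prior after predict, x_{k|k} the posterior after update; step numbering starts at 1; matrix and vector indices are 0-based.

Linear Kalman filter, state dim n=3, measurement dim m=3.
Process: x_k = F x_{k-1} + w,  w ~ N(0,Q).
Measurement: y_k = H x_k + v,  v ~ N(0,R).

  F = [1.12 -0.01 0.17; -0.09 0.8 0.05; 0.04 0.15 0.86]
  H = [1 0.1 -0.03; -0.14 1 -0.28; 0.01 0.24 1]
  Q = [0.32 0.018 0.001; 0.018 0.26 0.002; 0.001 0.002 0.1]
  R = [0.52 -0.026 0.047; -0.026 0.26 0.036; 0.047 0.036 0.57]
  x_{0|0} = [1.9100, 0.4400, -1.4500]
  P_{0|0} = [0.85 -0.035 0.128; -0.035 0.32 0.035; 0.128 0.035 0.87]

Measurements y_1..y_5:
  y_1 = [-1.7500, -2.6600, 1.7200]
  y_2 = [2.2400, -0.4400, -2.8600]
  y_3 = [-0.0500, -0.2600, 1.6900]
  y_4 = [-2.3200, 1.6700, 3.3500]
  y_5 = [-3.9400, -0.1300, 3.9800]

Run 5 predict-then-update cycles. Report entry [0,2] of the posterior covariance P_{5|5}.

step 1: x^-=[1.8883, 0.1076, -1.1046]  P^-=[1.4608 -0.0843 0.2847; -0.0843 0.4805 0.0888; 0.2847 0.0888 0.7694]  S=[1.9518 -0.3428 0.3226; -0.3428 0.8257 -0.0220; 0.3226 -0.0220 1.4152]  K=[0.7076 -0.1517 0.0336; 0.0617 0.5955 0.1388; 0.0152 -0.1806 0.5545]  nu=[-3.6822, -2.8125, 2.7799]  x^+=[-0.1972, -1.4085, 0.8886]  P^+=[0.3740 0.0073 0.0414; 0.0073 0.1763 0.0611; 0.0414 0.0611 0.2952]
step 2: x^-=[-0.0557, -1.0646, 0.5451]  P^-=[0.8130 -0.0021 0.1031; -0.0021 0.3801 0.0740; 0.1031 0.0740 0.3416]  S=[1.3301 -0.1337 0.1634; -0.1337 0.6500 0.0848; 0.1634 0.0848 0.9711]  K=[0.5956 -0.1031 0.0228; 0.0673 0.5527 0.1105; 0.0189 -0.1007 0.3767]  nu=[2.4185, 0.7694, -3.1490]  x^+=[1.2337, -0.8245, -0.6729]  P^+=[0.3133 0.0112 0.0315; 0.0112 0.1608 0.0474; 0.0315 0.0474 0.2003]
step 3: x^-=[1.2756, -0.8043, -0.6530]  P^-=[0.7304 0.0046 0.0773; 0.0046 0.3678 0.0596; 0.0773 0.0596 0.2668]  S=[1.2502 -0.1095 0.1390; -0.1095 0.6345 0.0930; 0.1390 0.0930 0.8882]  K=[0.5729 -0.0916 0.0164; 0.0689 0.5499 0.0981; 0.0167 -0.0855 0.3237]  nu=[-1.2648, 0.5400, 2.5233]  x^+=[0.5429, -0.3468, 0.0964]  P^+=[0.3007 0.0116 0.0272; 0.0116 0.1578 0.0410; 0.0272 0.0410 0.1721]
step 4: x^-=[0.6279, -0.3215, 0.0526]  P^-=[0.7121 0.0049 0.0684; 0.0049 0.3652 0.0539; 0.0684 0.0539 0.2439]  S=[1.2326 -0.1042 0.1301; -0.1042 0.6321 0.0948; 0.1301 0.0948 0.8623]  K=[0.5676 -0.0885 0.0130; 0.0690 0.5502 0.0934; 0.0148 -0.0812 0.3053]  nu=[-2.9142, 2.0941, 3.3682]  x^+=[-1.1679, 0.9441, 0.8678]  P^+=[0.2977 0.0114 0.0252; 0.0114 0.1570 0.0385; 0.0252 0.0385 0.1623]
step 5: x^-=[-1.1699, 0.9038, 0.8412]  P^-=[0.7073 0.0046 0.0648; 0.0046 0.3645 0.0518; 0.0648 0.0518 0.2359]  S=[1.2279 -0.1030 0.1265; -0.1030 0.6316 0.0954; 0.1265 0.0954 0.8531]  K=[0.5663 -0.0877 0.0114; 0.0689 0.5505 0.0916; 0.0138 -0.0798 0.2987]  nu=[-2.8352, -0.9620, 2.9336]  x^+=[-2.6577, 0.4475, 1.7550]  P^+=[0.2969 0.0113 0.0243; 0.0113 0.1567 0.0375; 0.0243 0.0375 0.1588]

P_post[0,2] = 0.0243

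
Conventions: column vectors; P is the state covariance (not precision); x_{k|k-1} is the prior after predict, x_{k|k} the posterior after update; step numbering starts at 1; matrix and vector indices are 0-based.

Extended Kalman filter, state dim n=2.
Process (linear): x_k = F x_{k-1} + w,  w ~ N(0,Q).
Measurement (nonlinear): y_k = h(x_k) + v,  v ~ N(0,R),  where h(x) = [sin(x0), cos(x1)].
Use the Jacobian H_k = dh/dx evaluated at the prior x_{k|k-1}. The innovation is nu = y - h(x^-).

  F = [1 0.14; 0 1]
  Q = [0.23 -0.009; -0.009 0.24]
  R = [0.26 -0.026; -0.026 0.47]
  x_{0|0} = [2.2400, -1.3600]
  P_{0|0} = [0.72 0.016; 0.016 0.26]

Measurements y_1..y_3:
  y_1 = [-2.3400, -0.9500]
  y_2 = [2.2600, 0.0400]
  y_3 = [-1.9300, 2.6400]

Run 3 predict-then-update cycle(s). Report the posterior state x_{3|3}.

step 1: x^-=[2.0496, -1.3600]  P^-=[0.9596 0.0434; 0.0434 0.5000]  H_jac=[-0.4607 0.0000; 0.0000 0.9779]  S=[0.4637 -0.0456; -0.0456 0.9481]  K=[-0.9535 -0.0011; 0.0076 0.5161]  nu=[-3.2275, -1.1592]  x^+=[5.1284, -1.9827]  P^+=[0.5381 0.0248; 0.0248 0.2478]
step 2: x^-=[4.8509, -1.9827]  P^-=[0.7799 0.0505; 0.0505 0.4878]  H_jac=[0.1380 0.0000; 0.0000 0.9164]  S=[0.2749 -0.0196; -0.0196 0.8796]  K=[0.3960 0.0615; 0.0617 0.5096]  nu=[3.2504, 0.4403]  x^+=[6.1652, -1.5576]  P^+=[0.7344 0.0203; 0.0203 0.2596]
step 3: x^-=[5.9472, -1.5576]  P^-=[0.9752 0.0476; 0.0476 0.4996]  H_jac=[0.9441 0.0000; 0.0000 0.9999]  S=[1.1291 0.0190; 0.0190 0.9695]  K=[0.8148 0.0332; 0.0312 0.5147]  nu=[-1.6003, 2.6268]  x^+=[4.7305, -0.2556]  P^+=[0.2235 -0.0056; -0.0056 0.2411]

x_post = [4.7305, -0.2556]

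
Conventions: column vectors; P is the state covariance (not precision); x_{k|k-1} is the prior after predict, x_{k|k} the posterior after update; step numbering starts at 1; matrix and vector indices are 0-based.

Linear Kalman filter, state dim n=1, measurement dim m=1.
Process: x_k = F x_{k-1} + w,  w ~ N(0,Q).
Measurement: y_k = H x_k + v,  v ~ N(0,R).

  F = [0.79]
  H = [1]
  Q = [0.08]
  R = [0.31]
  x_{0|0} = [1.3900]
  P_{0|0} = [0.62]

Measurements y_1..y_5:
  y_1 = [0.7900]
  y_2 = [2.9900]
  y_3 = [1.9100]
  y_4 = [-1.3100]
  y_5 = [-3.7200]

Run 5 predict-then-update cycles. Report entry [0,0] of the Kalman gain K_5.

step 1: x^-=[1.0981]  P^-=[0.4669]  S=[0.7769]  K=[0.6010]  nu=[-0.3081]  x^+=[0.9129]  P^+=[0.1863]
step 2: x^-=[0.7212]  P^-=[0.1963]  S=[0.5063]  K=[0.3877]  nu=[2.2688]  x^+=[1.6008]  P^+=[0.1202]
step 3: x^-=[1.2646]  P^-=[0.1550]  S=[0.4650]  K=[0.3333]  nu=[0.6454]  x^+=[1.4798]  P^+=[0.1033]
step 4: x^-=[1.1690]  P^-=[0.1445]  S=[0.4545]  K=[0.3179]  nu=[-2.4790]  x^+=[0.3809]  P^+=[0.0986]
step 5: x^-=[0.3009]  P^-=[0.1415]  S=[0.4515]  K=[0.3134]  nu=[-4.0209]  x^+=[-0.9593]  P^+=[0.0972]

K[0,0] = 0.3134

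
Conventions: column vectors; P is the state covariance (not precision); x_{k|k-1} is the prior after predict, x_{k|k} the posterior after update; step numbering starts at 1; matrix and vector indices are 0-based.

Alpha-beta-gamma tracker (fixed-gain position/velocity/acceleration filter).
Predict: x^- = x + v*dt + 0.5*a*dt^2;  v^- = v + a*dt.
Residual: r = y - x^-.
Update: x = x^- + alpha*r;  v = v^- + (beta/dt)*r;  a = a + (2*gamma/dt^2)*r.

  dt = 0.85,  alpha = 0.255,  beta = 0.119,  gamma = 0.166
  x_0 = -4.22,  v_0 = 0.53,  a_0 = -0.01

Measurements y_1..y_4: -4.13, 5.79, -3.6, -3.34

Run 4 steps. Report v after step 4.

step 1: x_pred=-3.7731  r=-0.3569  x^+=-3.8641  v^+=0.4715  a^+=-0.1740
step 2: x_pred=-3.5262  r=9.3162  x^+=-1.1505  v^+=1.6279  a^+=4.1069
step 3: x_pred=1.7168  r=-5.3168  x^+=0.3610  v^+=4.3744  a^+=1.6638
step 4: x_pred=4.6803  r=-8.0203  x^+=2.6351  v^+=4.6658  a^+=-2.0217

v_post = 4.6658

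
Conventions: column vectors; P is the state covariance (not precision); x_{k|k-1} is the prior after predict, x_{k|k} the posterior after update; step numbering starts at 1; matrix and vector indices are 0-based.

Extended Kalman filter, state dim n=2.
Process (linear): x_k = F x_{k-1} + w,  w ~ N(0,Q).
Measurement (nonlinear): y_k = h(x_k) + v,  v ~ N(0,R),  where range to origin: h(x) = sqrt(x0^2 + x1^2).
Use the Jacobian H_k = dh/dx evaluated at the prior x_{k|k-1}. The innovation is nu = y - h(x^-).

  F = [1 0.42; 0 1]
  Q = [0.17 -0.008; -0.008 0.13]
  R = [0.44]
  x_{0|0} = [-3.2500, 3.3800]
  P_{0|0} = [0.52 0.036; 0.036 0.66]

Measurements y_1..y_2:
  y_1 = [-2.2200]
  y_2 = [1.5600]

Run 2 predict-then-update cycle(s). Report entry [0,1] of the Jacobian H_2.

H_jac[0,1] = -0.0018

step 1: x^-=[-1.8304, 3.3800]  P^-=[0.8367 0.3052; 0.3052 0.7900]  H_jac=[-0.4762 0.8793]  S=[0.9850]  K=[-0.1320; 0.5577]  nu=[-6.0638]  x^+=[-1.0298, -0.0019]  P^+=[0.8195 0.3777; 0.3777 0.4836]
step 2: x^-=[-1.0306, -0.0019]  P^-=[1.3921 0.5728; 0.5728 0.6136]  H_jac=[-1.0000 -0.0018]  S=[1.8342]  K=[-0.7595; -0.3129]  nu=[0.5294]  x^+=[-1.4327, -0.1675]  P^+=[0.3339 0.1369; 0.1369 0.4340]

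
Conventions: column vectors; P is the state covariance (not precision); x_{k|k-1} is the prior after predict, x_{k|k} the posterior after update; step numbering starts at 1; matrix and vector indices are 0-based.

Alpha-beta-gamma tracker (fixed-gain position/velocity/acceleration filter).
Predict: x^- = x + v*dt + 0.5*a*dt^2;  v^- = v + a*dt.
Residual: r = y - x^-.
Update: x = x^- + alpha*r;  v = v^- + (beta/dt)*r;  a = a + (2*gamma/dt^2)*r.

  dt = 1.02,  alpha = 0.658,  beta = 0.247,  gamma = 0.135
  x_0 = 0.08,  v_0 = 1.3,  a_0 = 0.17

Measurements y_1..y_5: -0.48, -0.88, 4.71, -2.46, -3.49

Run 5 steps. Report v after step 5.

v_post = -2.0774

step 1: x_pred=1.4944  r=-1.9744  x^+=0.1953  v^+=0.9953  a^+=-0.3424
step 2: x_pred=1.0323  r=-1.9123  x^+=-0.2260  v^+=0.1830  a^+=-0.8387
step 3: x_pred=-0.4757  r=5.1857  x^+=2.9365  v^+=0.5832  a^+=0.5071
step 4: x_pred=3.7952  r=-6.2552  x^+=-0.3207  v^+=-0.4143  a^+=-1.1162
step 5: x_pred=-1.3239  r=-2.1661  x^+=-2.7492  v^+=-2.0774  a^+=-1.6784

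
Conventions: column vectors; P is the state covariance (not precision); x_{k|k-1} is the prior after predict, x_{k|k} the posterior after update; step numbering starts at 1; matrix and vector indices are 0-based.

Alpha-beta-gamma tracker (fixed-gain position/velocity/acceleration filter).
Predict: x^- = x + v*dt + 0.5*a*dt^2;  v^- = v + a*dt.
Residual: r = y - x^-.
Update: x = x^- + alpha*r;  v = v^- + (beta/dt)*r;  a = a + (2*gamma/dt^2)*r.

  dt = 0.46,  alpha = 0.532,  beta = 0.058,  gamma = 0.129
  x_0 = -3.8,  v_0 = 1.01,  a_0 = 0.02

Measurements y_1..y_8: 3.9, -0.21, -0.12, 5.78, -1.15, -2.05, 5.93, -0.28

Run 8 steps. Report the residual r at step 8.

step 1: x_pred=-3.3333  r=7.2333  x^+=0.5148  v^+=1.9312  a^+=8.8394
step 2: x_pred=2.3384  r=-2.5484  x^+=0.9826  v^+=5.6760  a^+=5.7322
step 3: x_pred=4.2001  r=-4.3201  x^+=1.9018  v^+=7.7681  a^+=0.4648
step 4: x_pred=5.5243  r=0.2557  x^+=5.6603  v^+=8.0142  a^+=0.7765
step 5: x_pred=9.4290  r=-10.5790  x^+=3.8010  v^+=7.0375  a^+=-12.1223
step 6: x_pred=5.7557  r=-7.8057  x^+=1.6031  v^+=0.4771  a^+=-21.6396
step 7: x_pred=-0.4670  r=6.3970  x^+=2.9362  v^+=-8.6706  a^+=-13.8399
step 8: x_pred=-2.5165  r=2.2365  x^+=-1.3267  v^+=-14.7550  a^+=-11.1130

resid = 2.2365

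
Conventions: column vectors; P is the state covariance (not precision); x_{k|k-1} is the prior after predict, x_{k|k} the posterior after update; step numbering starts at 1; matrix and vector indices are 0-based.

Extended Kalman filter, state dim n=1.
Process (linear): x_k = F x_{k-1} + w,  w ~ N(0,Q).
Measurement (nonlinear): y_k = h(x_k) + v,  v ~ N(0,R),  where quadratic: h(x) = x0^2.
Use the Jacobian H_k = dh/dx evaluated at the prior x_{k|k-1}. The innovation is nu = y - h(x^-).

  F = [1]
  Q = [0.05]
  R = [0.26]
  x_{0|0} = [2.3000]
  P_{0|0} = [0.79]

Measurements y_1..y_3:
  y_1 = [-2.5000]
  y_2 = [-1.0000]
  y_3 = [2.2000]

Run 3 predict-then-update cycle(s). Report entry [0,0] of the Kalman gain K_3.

K[0,0] = 0.2060

step 1: x^-=[2.3000]  P^-=[0.8400]  H_jac=[4.6000]  S=[18.0344]  K=[0.2143]  nu=[-7.7900]  x^+=[0.6309]  P^+=[0.0121]
step 2: x^-=[0.6309]  P^-=[0.0621]  H_jac=[1.2619]  S=[0.3589]  K=[0.2184]  nu=[-1.3981]  x^+=[0.3256]  P^+=[0.0450]
step 3: x^-=[0.3256]  P^-=[0.0950]  H_jac=[0.6513]  S=[0.3003]  K=[0.2060]  nu=[2.0940]  x^+=[0.7570]  P^+=[0.0822]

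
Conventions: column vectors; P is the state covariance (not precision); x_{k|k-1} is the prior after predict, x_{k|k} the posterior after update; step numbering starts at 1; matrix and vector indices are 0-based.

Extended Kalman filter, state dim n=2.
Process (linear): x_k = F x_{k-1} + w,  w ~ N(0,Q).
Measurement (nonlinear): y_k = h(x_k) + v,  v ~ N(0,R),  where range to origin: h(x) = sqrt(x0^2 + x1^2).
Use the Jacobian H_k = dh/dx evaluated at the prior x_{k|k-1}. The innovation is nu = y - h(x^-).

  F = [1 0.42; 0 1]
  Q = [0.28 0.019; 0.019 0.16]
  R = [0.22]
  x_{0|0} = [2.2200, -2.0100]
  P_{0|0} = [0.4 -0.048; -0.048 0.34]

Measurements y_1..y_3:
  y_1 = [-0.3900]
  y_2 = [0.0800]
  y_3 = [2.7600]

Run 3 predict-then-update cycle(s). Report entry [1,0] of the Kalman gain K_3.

K[1,0] = -0.3749

step 1: x^-=[1.3758, -2.0100]  P^-=[0.6997 0.1138; 0.1138 0.5000]  H_jac=[0.5648 -0.8252]  S=[0.6776]  K=[0.4446; -0.5140]  nu=[-2.8258]  x^+=[0.1194, -0.5574]  P^+=[0.5657 0.2687; 0.2687 0.3209]
step 2: x^-=[-0.1147, -0.5574]  P^-=[1.1280 0.4225; 0.4225 0.4809]  H_jac=[-0.2016 -0.9795]  S=[0.8941]  K=[-0.7171; -0.6221]  nu=[-0.4891]  x^+=[0.2360, -0.2531]  P^+=[0.6682 0.0236; 0.0236 0.1349]
step 3: x^-=[0.1297, -0.2531]  P^-=[0.9918 0.0992; 0.0992 0.2949]  H_jac=[0.4561 -0.8899]  S=[0.5793]  K=[0.6284; -0.3749]  nu=[2.4756]  x^+=[1.6854, -1.1812]  P^+=[0.7630 0.2357; 0.2357 0.2135]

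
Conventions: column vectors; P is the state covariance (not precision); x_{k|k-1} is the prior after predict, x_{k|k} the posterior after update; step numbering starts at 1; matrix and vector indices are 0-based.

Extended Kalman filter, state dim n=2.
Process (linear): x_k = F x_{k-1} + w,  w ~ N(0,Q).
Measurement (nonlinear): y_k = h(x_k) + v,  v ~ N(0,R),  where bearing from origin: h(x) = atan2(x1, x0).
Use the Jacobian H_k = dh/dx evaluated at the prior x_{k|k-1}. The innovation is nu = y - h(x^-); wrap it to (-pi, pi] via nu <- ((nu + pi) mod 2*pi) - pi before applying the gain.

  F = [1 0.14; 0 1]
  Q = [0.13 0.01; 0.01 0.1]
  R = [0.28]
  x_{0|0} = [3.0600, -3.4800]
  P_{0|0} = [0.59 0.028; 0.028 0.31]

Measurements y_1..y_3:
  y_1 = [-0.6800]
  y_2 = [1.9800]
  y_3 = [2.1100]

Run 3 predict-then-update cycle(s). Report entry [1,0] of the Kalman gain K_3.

K[1,0] = 0.3830

step 1: x^-=[2.5728, -3.4800]  P^-=[0.7339 0.0814; 0.0814 0.4100]  H_jac=[0.1858 0.1374]  S=[0.3172]  K=[0.4651; 0.2252]  nu=[0.2542]  x^+=[2.6910, -3.4228]  P^+=[0.6653 0.0482; 0.0482 0.3939]
step 2: x^-=[2.2118, -3.4228]  P^-=[0.8165 0.1133; 0.1133 0.4939]  H_jac=[0.2061 0.1332]  S=[0.3297]  K=[0.5562; 0.2704]  nu=[2.9771]  x^+=[3.8678, -2.6178]  P^+=[0.7145 0.0637; 0.0637 0.4698]
step 3: x^-=[3.5013, -2.6178]  P^-=[0.8716 0.1395; 0.1395 0.5698]  H_jac=[0.1370 0.1832]  S=[0.3225]  K=[0.4494; 0.3830]  nu=[2.7520]  x^+=[4.7382, -1.5639]  P^+=[0.8064 0.0840; 0.0840 0.5225]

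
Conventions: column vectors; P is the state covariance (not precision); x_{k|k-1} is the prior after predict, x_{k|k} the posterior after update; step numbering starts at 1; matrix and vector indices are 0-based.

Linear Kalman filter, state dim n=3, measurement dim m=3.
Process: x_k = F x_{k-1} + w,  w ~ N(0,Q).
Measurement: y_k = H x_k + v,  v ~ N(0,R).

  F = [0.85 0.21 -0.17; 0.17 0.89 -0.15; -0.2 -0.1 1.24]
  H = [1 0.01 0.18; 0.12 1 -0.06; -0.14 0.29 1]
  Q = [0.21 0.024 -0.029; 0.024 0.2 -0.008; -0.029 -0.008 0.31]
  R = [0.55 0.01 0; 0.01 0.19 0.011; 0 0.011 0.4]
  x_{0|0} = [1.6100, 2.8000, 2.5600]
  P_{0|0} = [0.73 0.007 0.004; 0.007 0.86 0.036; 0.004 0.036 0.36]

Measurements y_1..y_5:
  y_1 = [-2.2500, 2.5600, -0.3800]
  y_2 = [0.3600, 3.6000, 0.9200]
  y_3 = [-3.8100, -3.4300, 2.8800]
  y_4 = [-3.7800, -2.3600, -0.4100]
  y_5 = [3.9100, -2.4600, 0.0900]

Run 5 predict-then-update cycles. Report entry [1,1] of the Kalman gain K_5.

K[1,1] = 0.6028

step 1: x^-=[1.5213, 2.3817, 2.5724]  P^-=[0.7845 0.2977 -0.2336; 0.2977 0.9027 -0.1365; -0.2336 -0.1365 0.8907]  S=[1.2848 0.3861 -0.0972; 0.3861 1.1984 0.0108; -0.0972 0.0108 1.3441]  K=[0.5162 0.1738 -0.1553; -0.0149 0.7942 0.0548; 0.0537 -0.2051 0.6631]  nu=[-4.2581, 0.1501, -3.4301]  x^+=[-0.1179, 2.3764, 0.0385]  P^+=[0.2892 0.0006 -0.0199; 0.0006 0.1505 -0.0129; -0.0199 -0.0129 0.2639]
step 2: x^-=[0.3923, 2.0892, -0.1664]  P^-=[0.4401 0.1066 -0.1623; 0.1066 0.3382 -0.0997; -0.1623 -0.0997 0.7420]  S=[0.9575 0.1532 -0.0607; 0.1532 0.5770 -0.0728; -0.0607 -0.0728 1.1580]  K=[0.3942 0.1713 -0.1352; -0.0019 0.6222 0.0248; 0.0432 -0.2163 0.6241]  nu=[-0.0232, 1.4538, 0.5354]  x^+=[0.5598, 3.0070, -0.1477]  P^+=[0.2226 0.0069 -0.0230; 0.0069 0.1167 -0.0161; -0.0230 -0.0161 0.2487]
step 3: x^-=[1.1324, 2.7935, -0.5958]  P^-=[0.3935 0.0963 -0.1521; 0.0963 0.3120 -0.0971; -0.1521 -0.0971 0.7182]  S=[0.9136 0.1375 -0.0514; 0.1375 0.5472 -0.0733; -0.0514 -0.0733 1.1305]  K=[0.3690 0.1688 -0.1308; -0.0001 0.6048 0.0214; 0.0413 -0.2173 0.6169]  nu=[-4.8631, -6.3952, 2.8242]  x^+=[-2.1110, -1.0137, 2.3353]  P^+=[0.2088 0.0079 -0.0235; 0.0079 0.1132 -0.0165; -0.0235 -0.0165 0.2459]
step 4: x^-=[-2.4042, -1.6113, 3.4193]  P^-=[0.3837 0.0945 -0.1499; 0.0945 0.3092 -0.0966; -0.1499 -0.0966 0.7136]  S=[0.9045 0.1345 -0.0492; 0.1345 0.5438 -0.0727; -0.0492 -0.0727 1.1254]  K=[0.3635 0.1678 -0.1298; 0.0002 0.6030 0.0211; 0.0410 -0.2173 0.6156]  nu=[-1.9751, -0.2550, -3.6986]  x^+=[-2.6847, -1.8433, 1.1167]  P^+=[0.2058 0.0080 -0.0236; 0.0080 0.1128 -0.0166; -0.0236 -0.0166 0.2454]
step 5: x^-=[-2.8590, -2.2645, 2.1060]  P^-=[0.3816 0.0941 -0.1493; 0.0941 0.3089 -0.0964; -0.1493 -0.0964 0.7127]  S=[0.9025 0.1338 -0.0486; 0.1338 0.5433 -0.0724; -0.0486 -0.0724 1.1244]  K=[0.3622 0.1675 -0.1296; 0.0002 0.6028 0.0210; 0.0410 -0.2173 0.6154]  nu=[6.4125, 0.2739, -1.7596]  x^+=[-0.2622, -2.1350, 1.2266]  P^+=[0.2051 0.0080 -0.0236; 0.0080 0.1128 -0.0166; -0.0236 -0.0166 0.2453]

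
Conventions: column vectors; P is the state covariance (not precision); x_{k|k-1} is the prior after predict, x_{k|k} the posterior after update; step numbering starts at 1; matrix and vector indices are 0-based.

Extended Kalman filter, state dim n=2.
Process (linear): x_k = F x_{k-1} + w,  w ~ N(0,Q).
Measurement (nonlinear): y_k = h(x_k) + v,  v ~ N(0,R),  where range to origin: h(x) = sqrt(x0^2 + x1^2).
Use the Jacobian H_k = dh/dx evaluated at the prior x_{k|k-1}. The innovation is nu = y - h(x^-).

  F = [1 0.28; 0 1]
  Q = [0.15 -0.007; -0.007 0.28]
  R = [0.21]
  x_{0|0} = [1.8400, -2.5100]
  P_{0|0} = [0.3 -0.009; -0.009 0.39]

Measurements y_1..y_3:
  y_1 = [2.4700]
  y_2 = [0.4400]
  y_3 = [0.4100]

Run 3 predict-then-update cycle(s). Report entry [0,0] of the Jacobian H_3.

step 1: x^-=[1.1372, -2.5100]  P^-=[0.4755 0.0932; 0.0932 0.6700]  H_jac=[0.4127 -0.9109]  S=[0.7768]  K=[0.1433; -0.7361]  nu=[-0.2856]  x^+=[1.0963, -2.2998]  P^+=[0.4596 0.1752; 0.1752 0.2491]
step 2: x^-=[0.4523, -2.2998]  P^-=[0.7272 0.2379; 0.2379 0.5291]  H_jac=[0.1930 -0.9812]  S=[0.6564]  K=[-0.1418; -0.7210]  nu=[-1.9038]  x^+=[0.7224, -0.9272]  P^+=[0.7140 0.1708; 0.1708 0.1879]
step 3: x^-=[0.4628, -0.9272]  P^-=[0.9744 0.2164; 0.2164 0.4679]  H_jac=[0.4466 -0.8947]  S=[0.6060]  K=[0.3986; -0.5314]  nu=[-0.6262]  x^+=[0.2132, -0.5944]  P^+=[0.8781 0.3447; 0.3447 0.2968]

H_jac[0,0] = 0.4466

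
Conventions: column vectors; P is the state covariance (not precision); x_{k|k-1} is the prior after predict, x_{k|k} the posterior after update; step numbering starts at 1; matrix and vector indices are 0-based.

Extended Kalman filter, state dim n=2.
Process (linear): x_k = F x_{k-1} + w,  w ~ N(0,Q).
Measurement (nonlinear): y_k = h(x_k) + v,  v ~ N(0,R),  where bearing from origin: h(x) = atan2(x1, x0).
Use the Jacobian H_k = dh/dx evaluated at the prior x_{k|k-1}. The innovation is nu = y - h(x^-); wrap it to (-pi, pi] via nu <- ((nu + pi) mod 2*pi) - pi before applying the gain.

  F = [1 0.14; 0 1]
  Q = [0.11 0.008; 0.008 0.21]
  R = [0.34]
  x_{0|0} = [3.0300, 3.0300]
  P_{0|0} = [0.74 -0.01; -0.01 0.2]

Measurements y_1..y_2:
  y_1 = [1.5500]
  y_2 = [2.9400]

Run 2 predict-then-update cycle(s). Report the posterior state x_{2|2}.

x_post = [2.9578, 3.6570]

step 1: x^-=[3.4542, 3.0300]  P^-=[0.8511 0.0260; 0.0260 0.4100]  H_jac=[-0.1435 0.1636]  S=[0.3673]  K=[-0.3210; 0.1725]  nu=[0.8299]  x^+=[3.1878, 3.1731]  P^+=[0.8133 0.0463; 0.0463 0.3991]
step 2: x^-=[3.6320, 3.1731]  P^-=[0.9441 0.1102; 0.1102 0.6091]  H_jac=[-0.1364 0.1561]  S=[0.3677]  K=[-0.3034; 0.2177]  nu=[2.2219]  x^+=[2.9578, 3.6570]  P^+=[0.9102 0.1345; 0.1345 0.5916]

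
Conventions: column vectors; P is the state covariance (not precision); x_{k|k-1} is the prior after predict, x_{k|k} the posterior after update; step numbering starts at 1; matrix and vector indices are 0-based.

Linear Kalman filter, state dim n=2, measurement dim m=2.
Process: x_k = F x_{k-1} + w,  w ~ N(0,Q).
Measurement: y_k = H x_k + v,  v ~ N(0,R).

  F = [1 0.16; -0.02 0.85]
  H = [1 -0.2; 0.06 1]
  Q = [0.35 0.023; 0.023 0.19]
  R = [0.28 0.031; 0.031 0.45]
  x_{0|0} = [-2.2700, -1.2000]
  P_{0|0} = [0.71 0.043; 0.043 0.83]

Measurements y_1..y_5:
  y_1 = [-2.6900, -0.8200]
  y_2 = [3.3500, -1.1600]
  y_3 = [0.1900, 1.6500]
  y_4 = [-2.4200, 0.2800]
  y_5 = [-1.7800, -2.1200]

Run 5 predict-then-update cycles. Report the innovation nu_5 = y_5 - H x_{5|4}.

step 1: x^-=[-2.4620, -0.9746]  P^-=[1.0950 0.1581; 0.1581 0.7885]  S=[1.3433 0.0952; 0.0952 1.2614]  K=[0.7832 0.1183; -0.0448 0.6360]  nu=[-0.4229, 0.3023]  x^+=[-2.7575, -0.7634]  P^+=[0.2356 0.0634; 0.0634 0.2810]
step 2: x^-=[-2.8796, -0.5937]  P^-=[0.6131 0.1102; 0.1102 0.3910]  S=[0.8647 0.0984; 0.0984 0.8564]  K=[0.6729 0.0943; -0.0161 0.4661]  nu=[6.1109, -0.3935]  x^+=[1.1950, -0.8754]  P^+=[0.2016 0.0512; 0.0512 0.2062]
step 3: x^-=[1.0549, -0.7680]  P^-=[0.5732 0.0903; 0.0903 0.3373]  S=[0.8306 0.0872; 0.0872 0.8002]  K=[0.6596 0.0840; -0.0176 0.4302]  nu=[-1.0185, 2.3547]  x^+=[0.5810, 0.2630]  P^+=[0.1966 0.0465; 0.0465 0.1903]
step 4: x^-=[0.6230, 0.2119]  P^-=[0.5663 0.0843; 0.0843 0.3260]  S=[0.8256 0.0831; 0.0831 0.7881]  K=[0.6574 0.0808; -0.0193 0.4221]  nu=[-3.0007, 0.0307]  x^+=[-1.3470, 0.2829]  P^+=[0.1956 0.0450; 0.0450 0.1866]
step 5: x^-=[-1.3018, 0.2674]  P^-=[0.5647 0.0826; 0.0826 0.3234]  S=[0.8246 0.0818; 0.0818 0.7853]  K=[0.6569 0.0799; -0.0200 0.4202]  nu=[-0.4248, -2.3093]  x^+=[-1.7652, -0.6944]  P^+=[0.1953 0.0446; 0.0446 0.1858]

innov = [-0.4248, -2.3093]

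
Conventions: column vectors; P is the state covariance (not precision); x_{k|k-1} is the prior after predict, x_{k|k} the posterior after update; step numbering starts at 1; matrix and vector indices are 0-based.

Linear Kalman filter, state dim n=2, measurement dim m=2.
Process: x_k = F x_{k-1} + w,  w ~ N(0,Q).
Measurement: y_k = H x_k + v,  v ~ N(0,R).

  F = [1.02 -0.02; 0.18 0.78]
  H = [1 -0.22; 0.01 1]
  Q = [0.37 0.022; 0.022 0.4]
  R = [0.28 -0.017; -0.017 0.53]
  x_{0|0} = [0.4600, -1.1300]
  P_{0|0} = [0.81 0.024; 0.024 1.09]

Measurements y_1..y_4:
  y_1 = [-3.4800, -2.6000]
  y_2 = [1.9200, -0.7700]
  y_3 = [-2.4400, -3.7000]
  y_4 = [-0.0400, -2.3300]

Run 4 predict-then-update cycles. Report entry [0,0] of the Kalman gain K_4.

step 1: x^-=[0.4918, -0.7986]  P^-=[1.2122 0.1727; 0.1727 1.0961]  S=[1.4692 -0.0737; -0.0737 1.6297]  K=[0.8067 0.1499; -0.0128 0.6731]  nu=[-4.1475, -1.8063]  x^+=[-3.1247, -1.9612]  P^+=[0.2373 0.0634; 0.0634 0.3563]
step 2: x^-=[-3.1480, -2.0922]  P^-=[0.6144 0.1102; 0.1102 0.6423]  S=[0.8770 -0.0422; -0.0422 1.1745]  K=[0.6789 0.1234; -0.0091 0.5474]  nu=[4.6077, 1.3537]  x^+=[0.1471, -1.3932]  P^+=[0.1994 0.0519; 0.0519 0.2898]
step 3: x^-=[0.1780, -1.0602]  P^-=[0.5755 0.0952; 0.0952 0.5973]  S=[0.8425 -0.0477; -0.0477 1.1293]  K=[0.6648 0.1175; -0.0130 0.5292]  nu=[-2.8512, -2.6416]  x^+=[-2.0279, -2.4210]  P^+=[0.1949 0.0490; 0.0490 0.2802]
step 4: x^-=[-2.0200, -2.2534]  P^-=[0.5709 0.0922; 0.0922 0.5906]  S=[0.8389 -0.0492; -0.0492 1.1225]  K=[0.6632 0.1163; -0.0141 0.5263]  nu=[1.4843, -0.0564]  x^+=[-1.0423, -2.3040]  P^+=[0.1944 0.0484; 0.0484 0.2787]

K[0,0] = 0.6632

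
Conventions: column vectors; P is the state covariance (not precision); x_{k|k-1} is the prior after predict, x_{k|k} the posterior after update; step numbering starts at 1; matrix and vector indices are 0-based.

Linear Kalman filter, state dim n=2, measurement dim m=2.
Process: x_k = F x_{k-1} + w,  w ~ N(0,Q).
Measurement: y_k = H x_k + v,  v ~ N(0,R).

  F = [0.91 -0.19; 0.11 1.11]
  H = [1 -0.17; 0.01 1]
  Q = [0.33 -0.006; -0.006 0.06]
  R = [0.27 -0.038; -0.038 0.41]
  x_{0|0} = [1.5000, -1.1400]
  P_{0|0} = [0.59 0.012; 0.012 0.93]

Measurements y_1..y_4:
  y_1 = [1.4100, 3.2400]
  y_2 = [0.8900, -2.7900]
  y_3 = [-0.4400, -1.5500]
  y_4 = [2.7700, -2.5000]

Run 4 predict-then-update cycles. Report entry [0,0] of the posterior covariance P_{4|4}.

P_post[0,0] = 0.1705

step 1: x^-=[1.5816, -1.1004]  P^-=[0.8480 -0.1312; -0.1312 1.2159]  S=[1.1978 -0.3672; -0.3672 1.6234]  K=[0.7559 0.0954; -0.0567 0.7354]  nu=[-0.3587, 4.3246]  x^+=[1.7230, 2.1001]  P^+=[0.2019 0.0084; 0.0084 0.3036]
step 2: x^-=[1.1689, 2.5207]  P^-=[0.5052 -0.0415; -0.0415 0.4385]  S=[0.8020 -0.1490; -0.1490 0.8477]  K=[0.6520 0.0715; -0.0504 0.5079]  nu=[0.1496, -5.3224]  x^+=[0.8857, -0.1903]  P^+=[0.1738 0.0028; 0.0028 0.2101]
step 3: x^-=[0.8422, -0.1138]  P^-=[0.4805 -0.0301; -0.0301 0.3217]  S=[0.7701 -0.1180; -0.1180 0.7311]  K=[0.6412 0.0688; -0.0439 0.4325]  nu=[-1.3015, -1.4446]  x^+=[-0.0918, -0.6815]  P^+=[0.1709 0.0021; 0.0021 0.1790]
step 4: x^-=[0.0460, -0.7665]  P^-=[0.4772 -0.0245; -0.0245 0.2831]  S=[0.7637 -0.1058; -0.1058 0.6927]  K=[0.6399 0.0693; -0.0394 0.4023]  nu=[2.5937, -1.7339]  x^+=[1.5856, -1.5663]  P^+=[0.1705 0.0024; 0.0024 0.1664]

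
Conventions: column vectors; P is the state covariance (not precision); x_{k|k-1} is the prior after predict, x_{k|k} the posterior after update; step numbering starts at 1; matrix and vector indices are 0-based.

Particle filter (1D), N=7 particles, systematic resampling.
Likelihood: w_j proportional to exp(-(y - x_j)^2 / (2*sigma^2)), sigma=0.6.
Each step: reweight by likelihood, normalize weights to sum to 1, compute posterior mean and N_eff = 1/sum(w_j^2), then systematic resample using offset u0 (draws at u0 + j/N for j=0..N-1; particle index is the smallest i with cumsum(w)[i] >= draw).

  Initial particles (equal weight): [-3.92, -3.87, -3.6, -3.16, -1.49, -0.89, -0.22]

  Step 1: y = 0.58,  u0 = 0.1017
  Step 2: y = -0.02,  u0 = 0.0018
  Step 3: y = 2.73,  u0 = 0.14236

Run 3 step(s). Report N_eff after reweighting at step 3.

step 1: w=[0.0000, 0.0000, 0.0000, 0.0000, 0.0056, 0.1073, 0.8871]  mean=-0.2990  Neff=1.2524  idx=[5, 6, 6, 6, 6, 6, 6]
step 2: w=[0.0580, 0.1570, 0.1570, 0.1570, 0.1570, 0.1570, 0.1570]  mean=-0.2589  Neff=6.6113  idx=[0, 1, 2, 3, 4, 5, 6]
step 3: w=[0.0004, 0.1666, 0.1666, 0.1666, 0.1666, 0.1666, 0.1666]  mean=-0.2202  Neff=6.0044  idx=[1, 2, 3, 4, 5, 6, 6]

N_eff = 6.0044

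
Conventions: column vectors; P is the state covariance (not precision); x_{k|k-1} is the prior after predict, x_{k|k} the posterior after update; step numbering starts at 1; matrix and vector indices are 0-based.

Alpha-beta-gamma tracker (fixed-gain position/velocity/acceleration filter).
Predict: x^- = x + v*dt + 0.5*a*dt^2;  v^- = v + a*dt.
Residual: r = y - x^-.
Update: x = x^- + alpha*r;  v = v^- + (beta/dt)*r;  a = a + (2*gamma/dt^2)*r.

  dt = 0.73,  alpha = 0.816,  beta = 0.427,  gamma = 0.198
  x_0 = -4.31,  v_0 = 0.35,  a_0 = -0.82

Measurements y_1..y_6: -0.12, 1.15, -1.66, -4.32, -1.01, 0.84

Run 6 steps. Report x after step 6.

step 1: x_pred=-4.2730  r=4.1530  x^+=-0.8841  v^+=2.1806  a^+=2.2661
step 2: x_pred=1.3115  r=-0.1615  x^+=1.1797  v^+=3.7404  a^+=2.1461
step 3: x_pred=4.4820  r=-6.1420  x^+=-0.5299  v^+=1.7144  a^+=-2.4181
step 4: x_pred=0.0773  r=-4.3973  x^+=-3.5109  v^+=-2.6230  a^+=-5.6858
step 5: x_pred=-6.9406  r=5.9306  x^+=-2.1012  v^+=-3.3046  a^+=-1.2787
step 6: x_pred=-4.8543  r=5.6943  x^+=-0.2077  v^+=-0.9072  a^+=2.9527

x_post = -0.2077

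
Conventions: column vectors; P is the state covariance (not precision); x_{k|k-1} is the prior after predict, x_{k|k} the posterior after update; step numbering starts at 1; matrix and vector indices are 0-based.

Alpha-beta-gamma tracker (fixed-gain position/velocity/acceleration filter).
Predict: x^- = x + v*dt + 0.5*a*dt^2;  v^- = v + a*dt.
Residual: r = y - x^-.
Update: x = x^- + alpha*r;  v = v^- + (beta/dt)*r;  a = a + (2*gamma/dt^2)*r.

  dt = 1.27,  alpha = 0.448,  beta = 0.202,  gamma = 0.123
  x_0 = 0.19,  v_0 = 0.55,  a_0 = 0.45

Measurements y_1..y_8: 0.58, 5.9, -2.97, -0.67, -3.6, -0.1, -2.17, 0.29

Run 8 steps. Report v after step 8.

v_post = -2.3977

step 1: x_pred=1.2514  r=-0.6714  x^+=0.9506  v^+=1.0147  a^+=0.3476
step 2: x_pred=2.5196  r=3.3804  x^+=4.0340  v^+=1.9938  a^+=0.8632
step 3: x_pred=7.2623  r=-10.2323  x^+=2.6782  v^+=1.4626  a^+=-0.6975
step 4: x_pred=3.9732  r=-4.6432  x^+=1.8931  v^+=-0.1617  a^+=-1.4056
step 5: x_pred=0.5541  r=-4.1541  x^+=-1.3070  v^+=-2.6076  a^+=-2.0392
step 6: x_pred=-6.2632  r=6.1632  x^+=-3.5021  v^+=-4.2172  a^+=-1.0992
step 7: x_pred=-9.7443  r=7.5743  x^+=-6.3510  v^+=-4.4084  a^+=0.0560
step 8: x_pred=-11.9045  r=12.1945  x^+=-6.4414  v^+=-2.3977  a^+=1.9159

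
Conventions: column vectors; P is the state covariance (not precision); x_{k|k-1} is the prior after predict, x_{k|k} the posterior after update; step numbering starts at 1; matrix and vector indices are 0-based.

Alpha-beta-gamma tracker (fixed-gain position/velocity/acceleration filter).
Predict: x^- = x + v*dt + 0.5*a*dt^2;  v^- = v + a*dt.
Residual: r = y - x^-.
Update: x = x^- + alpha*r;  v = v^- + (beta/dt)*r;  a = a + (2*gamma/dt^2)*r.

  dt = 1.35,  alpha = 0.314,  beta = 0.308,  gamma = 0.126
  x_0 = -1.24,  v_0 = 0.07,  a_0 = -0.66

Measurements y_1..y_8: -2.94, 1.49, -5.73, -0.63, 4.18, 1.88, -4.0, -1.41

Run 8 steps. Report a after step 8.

step 1: x_pred=-1.7469  r=-1.1931  x^+=-2.1216  v^+=-1.0932  a^+=-0.8250
step 2: x_pred=-4.3491  r=5.8391  x^+=-2.5156  v^+=-0.8747  a^+=-0.0176
step 3: x_pred=-3.7125  r=-2.0175  x^+=-4.3460  v^+=-1.3587  a^+=-0.2965
step 4: x_pred=-6.4505  r=5.8205  x^+=-4.6229  v^+=-0.4311  a^+=0.5083
step 5: x_pred=-4.7417  r=8.9217  x^+=-1.9403  v^+=2.2905  a^+=1.7419
step 6: x_pred=2.7392  r=-0.8592  x^+=2.4694  v^+=4.4461  a^+=1.6231
step 7: x_pred=9.9506  r=-13.9506  x^+=5.5701  v^+=3.4544  a^+=-0.3059
step 8: x_pred=9.9549  r=-11.3649  x^+=6.3863  v^+=0.4486  a^+=-1.8773

a_post = -1.8773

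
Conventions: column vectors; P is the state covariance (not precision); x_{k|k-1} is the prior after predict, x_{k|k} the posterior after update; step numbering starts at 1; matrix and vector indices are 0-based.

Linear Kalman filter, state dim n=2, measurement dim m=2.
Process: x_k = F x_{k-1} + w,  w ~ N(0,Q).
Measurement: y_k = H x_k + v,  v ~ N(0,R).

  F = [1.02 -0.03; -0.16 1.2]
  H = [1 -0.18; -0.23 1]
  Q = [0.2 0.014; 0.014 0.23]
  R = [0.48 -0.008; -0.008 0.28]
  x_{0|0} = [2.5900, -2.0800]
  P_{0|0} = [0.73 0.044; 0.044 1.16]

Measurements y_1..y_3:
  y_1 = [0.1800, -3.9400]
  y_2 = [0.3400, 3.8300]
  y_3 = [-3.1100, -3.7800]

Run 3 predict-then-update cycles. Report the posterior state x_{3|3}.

x_post = [-1.3081, -2.0567]

step 1: x^-=[2.7042, -2.9104]  P^-=[0.9578 -0.0928; -0.0928 1.9022]  S=[1.5329 -0.6674; -0.6674 2.2756]  K=[0.6601 0.0560; 0.0964 0.8736]  nu=[-3.0481, -0.4076]  x^+=[0.6692, -3.5603]  P^+=[0.3320 0.0868; 0.0868 0.2638]
step 2: x^-=[0.7894, -4.3795]  P^-=[0.5404 0.0569; 0.0569 0.5850]  S=[1.0188 -0.1783; -0.1783 0.8674]  K=[0.5256 0.0304; 0.0704 0.6738]  nu=[-1.2377, 8.3911]  x^+=[0.3939, 1.1875]  P^+=[0.2638 0.0650; 0.0650 0.2031]
step 3: x^-=[0.3662, 1.3619]  P^-=[0.4706 0.0435; 0.0435 0.5042]  S=[0.9513 -0.1617; -0.1617 0.7891]  K=[0.4896 0.0183; 0.0588 0.6383]  nu=[-3.2310, -5.0577]  x^+=[-1.3081, -2.0567]  P^+=[0.2452 0.0576; 0.0576 0.1915]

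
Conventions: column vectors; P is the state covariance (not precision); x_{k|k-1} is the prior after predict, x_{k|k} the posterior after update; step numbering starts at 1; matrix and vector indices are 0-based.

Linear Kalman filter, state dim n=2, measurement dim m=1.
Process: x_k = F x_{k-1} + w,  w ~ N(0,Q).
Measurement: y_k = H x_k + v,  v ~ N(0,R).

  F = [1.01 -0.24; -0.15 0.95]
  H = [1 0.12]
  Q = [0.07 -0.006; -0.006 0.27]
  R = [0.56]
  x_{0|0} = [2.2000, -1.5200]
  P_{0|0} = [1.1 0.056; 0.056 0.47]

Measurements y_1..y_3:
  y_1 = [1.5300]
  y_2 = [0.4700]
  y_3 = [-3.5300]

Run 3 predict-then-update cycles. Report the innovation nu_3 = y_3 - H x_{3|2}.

innov = [-5.2776]

step 1: x^-=[2.5868, -1.7740]  P^-=[1.1920 -0.2241; -0.2241 0.7030]  S=[1.7084]  K=[0.6820; -0.0818]  nu=[-0.8439]  x^+=[2.0112, -1.7050]  P^+=[0.3974 -0.1288; -0.1288 0.6915]
step 2: x^-=[2.4405, -1.9214]  P^-=[0.5776 -0.3521; -0.3521 0.9398]  S=[1.0667]  K=[0.5019; -0.2243]  nu=[-1.7400]  x^+=[1.5672, -1.5311]  P^+=[0.3089 -0.2320; -0.2320 0.8861]
step 3: x^-=[1.9503, -1.6896]  P^-=[0.5486 -0.4857; -0.4857 1.1427]  S=[1.0085]  K=[0.4862; -0.3457]  nu=[-5.2776]  x^+=[-0.6156, 0.1348]  P^+=[0.3102 -0.3162; -0.3162 1.0222]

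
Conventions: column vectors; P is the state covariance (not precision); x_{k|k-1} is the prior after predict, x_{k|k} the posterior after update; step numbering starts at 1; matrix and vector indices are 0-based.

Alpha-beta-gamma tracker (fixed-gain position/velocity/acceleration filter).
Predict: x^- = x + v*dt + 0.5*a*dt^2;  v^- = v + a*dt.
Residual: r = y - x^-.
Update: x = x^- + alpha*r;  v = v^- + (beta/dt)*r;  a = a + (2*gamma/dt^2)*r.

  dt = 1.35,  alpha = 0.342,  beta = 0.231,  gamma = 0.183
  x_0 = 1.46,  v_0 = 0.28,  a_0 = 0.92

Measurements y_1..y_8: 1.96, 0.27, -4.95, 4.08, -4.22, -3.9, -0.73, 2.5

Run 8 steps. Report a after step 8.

a_post = 5.7586

step 1: x_pred=2.6764  r=-0.7164  x^+=2.4314  v^+=1.3994  a^+=0.7761
step 2: x_pred=5.0278  r=-4.7578  x^+=3.4007  v^+=1.6331  a^+=-0.1793
step 3: x_pred=5.4419  r=-10.3919  x^+=1.8879  v^+=-0.3872  a^+=-2.2663
step 4: x_pred=-0.7000  r=4.7800  x^+=0.9348  v^+=-2.6288  a^+=-1.3063
step 5: x_pred=-3.8045  r=-0.4155  x^+=-3.9466  v^+=-4.4634  a^+=-1.3898
step 6: x_pred=-11.2387  r=7.3387  x^+=-8.7288  v^+=-5.0839  a^+=0.0840
step 7: x_pred=-15.5156  r=14.7856  x^+=-10.4589  v^+=-2.4406  a^+=3.0533
step 8: x_pred=-10.9714  r=13.4714  x^+=-6.3642  v^+=3.9864  a^+=5.7586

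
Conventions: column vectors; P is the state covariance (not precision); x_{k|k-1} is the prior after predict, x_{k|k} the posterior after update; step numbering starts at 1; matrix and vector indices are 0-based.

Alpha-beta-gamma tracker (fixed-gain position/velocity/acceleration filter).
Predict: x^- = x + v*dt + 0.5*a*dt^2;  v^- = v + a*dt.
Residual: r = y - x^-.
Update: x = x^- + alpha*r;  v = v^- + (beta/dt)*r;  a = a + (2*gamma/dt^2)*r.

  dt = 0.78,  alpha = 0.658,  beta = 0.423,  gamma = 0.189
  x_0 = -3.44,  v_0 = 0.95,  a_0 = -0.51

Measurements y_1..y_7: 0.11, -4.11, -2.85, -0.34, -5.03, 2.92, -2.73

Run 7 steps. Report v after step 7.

step 1: x_pred=-2.8541  r=2.9641  x^+=-0.9037  v^+=2.1597  a^+=1.3316
step 2: x_pred=1.1859  r=-5.2959  x^+=-2.2988  v^+=0.3263  a^+=-1.9587
step 3: x_pred=-2.6401  r=-0.2099  x^+=-2.7782  v^+=-1.3153  a^+=-2.0891
step 4: x_pred=-4.4397  r=4.0997  x^+=-1.7421  v^+=-0.7215  a^+=0.4580
step 5: x_pred=-2.1656  r=-2.8644  x^+=-4.0504  v^+=-1.9177  a^+=-1.3217
step 6: x_pred=-5.9482  r=8.8682  x^+=-0.1129  v^+=1.8607  a^+=4.1882
step 7: x_pred=2.6124  r=-5.3424  x^+=-0.9029  v^+=2.2302  a^+=0.8689

v_post = 2.2302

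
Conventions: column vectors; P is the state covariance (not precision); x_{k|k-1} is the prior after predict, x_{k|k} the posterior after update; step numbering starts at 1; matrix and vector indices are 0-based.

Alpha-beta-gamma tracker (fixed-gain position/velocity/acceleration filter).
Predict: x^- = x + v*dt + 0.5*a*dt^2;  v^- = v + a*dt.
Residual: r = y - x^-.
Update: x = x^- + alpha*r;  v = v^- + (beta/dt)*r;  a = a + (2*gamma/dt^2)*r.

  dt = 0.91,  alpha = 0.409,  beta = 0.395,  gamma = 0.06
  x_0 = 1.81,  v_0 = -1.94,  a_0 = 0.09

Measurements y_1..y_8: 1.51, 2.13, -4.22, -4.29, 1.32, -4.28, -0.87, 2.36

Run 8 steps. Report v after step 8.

v_post = 3.1581

step 1: x_pred=0.0819  r=1.4281  x^+=0.6660  v^+=-1.2382  a^+=0.2970
step 2: x_pred=-0.3378  r=2.4678  x^+=0.6715  v^+=0.1032  a^+=0.6546
step 3: x_pred=1.0365  r=-5.2565  x^+=-1.1134  v^+=-1.5828  a^+=-0.1072
step 4: x_pred=-2.5981  r=-1.6919  x^+=-3.2901  v^+=-2.4147  a^+=-0.3523
step 5: x_pred=-5.6333  r=6.9533  x^+=-2.7894  v^+=0.2829  a^+=0.6553
step 6: x_pred=-2.2606  r=-2.0194  x^+=-3.0866  v^+=0.0027  a^+=0.3627
step 7: x_pred=-2.9340  r=2.0640  x^+=-2.0898  v^+=1.2286  a^+=0.6617
step 8: x_pred=-0.6978  r=3.0578  x^+=0.5529  v^+=3.1581  a^+=1.1048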